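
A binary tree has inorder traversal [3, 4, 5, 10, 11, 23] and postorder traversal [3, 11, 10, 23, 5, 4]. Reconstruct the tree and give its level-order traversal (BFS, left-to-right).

Inorder:   [3, 4, 5, 10, 11, 23]
Postorder: [3, 11, 10, 23, 5, 4]
Algorithm: postorder visits root last, so walk postorder right-to-left;
each value is the root of the current inorder slice — split it at that
value, recurse on the right subtree first, then the left.
Recursive splits:
  root=4; inorder splits into left=[3], right=[5, 10, 11, 23]
  root=5; inorder splits into left=[], right=[10, 11, 23]
  root=23; inorder splits into left=[10, 11], right=[]
  root=10; inorder splits into left=[], right=[11]
  root=11; inorder splits into left=[], right=[]
  root=3; inorder splits into left=[], right=[]
Reconstructed level-order: [4, 3, 5, 23, 10, 11]


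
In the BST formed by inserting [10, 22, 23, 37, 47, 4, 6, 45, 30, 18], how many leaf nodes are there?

Tree built from: [10, 22, 23, 37, 47, 4, 6, 45, 30, 18]
Tree (level-order array): [10, 4, 22, None, 6, 18, 23, None, None, None, None, None, 37, 30, 47, None, None, 45]
Rule: A leaf has 0 children.
Per-node child counts:
  node 10: 2 child(ren)
  node 4: 1 child(ren)
  node 6: 0 child(ren)
  node 22: 2 child(ren)
  node 18: 0 child(ren)
  node 23: 1 child(ren)
  node 37: 2 child(ren)
  node 30: 0 child(ren)
  node 47: 1 child(ren)
  node 45: 0 child(ren)
Matching nodes: [6, 18, 30, 45]
Count of leaf nodes: 4


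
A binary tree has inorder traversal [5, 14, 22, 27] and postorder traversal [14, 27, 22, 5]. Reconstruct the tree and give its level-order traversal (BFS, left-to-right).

Inorder:   [5, 14, 22, 27]
Postorder: [14, 27, 22, 5]
Algorithm: postorder visits root last, so walk postorder right-to-left;
each value is the root of the current inorder slice — split it at that
value, recurse on the right subtree first, then the left.
Recursive splits:
  root=5; inorder splits into left=[], right=[14, 22, 27]
  root=22; inorder splits into left=[14], right=[27]
  root=27; inorder splits into left=[], right=[]
  root=14; inorder splits into left=[], right=[]
Reconstructed level-order: [5, 22, 14, 27]


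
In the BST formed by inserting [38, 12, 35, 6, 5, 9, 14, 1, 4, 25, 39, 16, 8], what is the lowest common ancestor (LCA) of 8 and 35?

Tree insertion order: [38, 12, 35, 6, 5, 9, 14, 1, 4, 25, 39, 16, 8]
Tree (level-order array): [38, 12, 39, 6, 35, None, None, 5, 9, 14, None, 1, None, 8, None, None, 25, None, 4, None, None, 16]
In a BST, the LCA of p=8, q=35 is the first node v on the
root-to-leaf path with p <= v <= q (go left if both < v, right if both > v).
Walk from root:
  at 38: both 8 and 35 < 38, go left
  at 12: 8 <= 12 <= 35, this is the LCA
LCA = 12


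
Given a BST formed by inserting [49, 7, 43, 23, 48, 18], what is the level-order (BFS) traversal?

Tree insertion order: [49, 7, 43, 23, 48, 18]
Tree (level-order array): [49, 7, None, None, 43, 23, 48, 18]
BFS from the root, enqueuing left then right child of each popped node:
  queue [49] -> pop 49, enqueue [7], visited so far: [49]
  queue [7] -> pop 7, enqueue [43], visited so far: [49, 7]
  queue [43] -> pop 43, enqueue [23, 48], visited so far: [49, 7, 43]
  queue [23, 48] -> pop 23, enqueue [18], visited so far: [49, 7, 43, 23]
  queue [48, 18] -> pop 48, enqueue [none], visited so far: [49, 7, 43, 23, 48]
  queue [18] -> pop 18, enqueue [none], visited so far: [49, 7, 43, 23, 48, 18]
Result: [49, 7, 43, 23, 48, 18]


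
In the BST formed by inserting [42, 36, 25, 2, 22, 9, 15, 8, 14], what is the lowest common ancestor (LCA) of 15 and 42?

Tree insertion order: [42, 36, 25, 2, 22, 9, 15, 8, 14]
Tree (level-order array): [42, 36, None, 25, None, 2, None, None, 22, 9, None, 8, 15, None, None, 14]
In a BST, the LCA of p=15, q=42 is the first node v on the
root-to-leaf path with p <= v <= q (go left if both < v, right if both > v).
Walk from root:
  at 42: 15 <= 42 <= 42, this is the LCA
LCA = 42


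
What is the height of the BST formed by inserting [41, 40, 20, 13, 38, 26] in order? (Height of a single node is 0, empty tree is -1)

Insertion order: [41, 40, 20, 13, 38, 26]
Tree (level-order array): [41, 40, None, 20, None, 13, 38, None, None, 26]
Compute height bottom-up (empty subtree = -1):
  height(13) = 1 + max(-1, -1) = 0
  height(26) = 1 + max(-1, -1) = 0
  height(38) = 1 + max(0, -1) = 1
  height(20) = 1 + max(0, 1) = 2
  height(40) = 1 + max(2, -1) = 3
  height(41) = 1 + max(3, -1) = 4
Height = 4


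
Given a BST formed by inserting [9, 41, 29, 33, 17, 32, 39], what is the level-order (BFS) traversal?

Tree insertion order: [9, 41, 29, 33, 17, 32, 39]
Tree (level-order array): [9, None, 41, 29, None, 17, 33, None, None, 32, 39]
BFS from the root, enqueuing left then right child of each popped node:
  queue [9] -> pop 9, enqueue [41], visited so far: [9]
  queue [41] -> pop 41, enqueue [29], visited so far: [9, 41]
  queue [29] -> pop 29, enqueue [17, 33], visited so far: [9, 41, 29]
  queue [17, 33] -> pop 17, enqueue [none], visited so far: [9, 41, 29, 17]
  queue [33] -> pop 33, enqueue [32, 39], visited so far: [9, 41, 29, 17, 33]
  queue [32, 39] -> pop 32, enqueue [none], visited so far: [9, 41, 29, 17, 33, 32]
  queue [39] -> pop 39, enqueue [none], visited so far: [9, 41, 29, 17, 33, 32, 39]
Result: [9, 41, 29, 17, 33, 32, 39]


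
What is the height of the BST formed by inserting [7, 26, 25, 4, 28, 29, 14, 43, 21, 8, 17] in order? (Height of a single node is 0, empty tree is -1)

Insertion order: [7, 26, 25, 4, 28, 29, 14, 43, 21, 8, 17]
Tree (level-order array): [7, 4, 26, None, None, 25, 28, 14, None, None, 29, 8, 21, None, 43, None, None, 17]
Compute height bottom-up (empty subtree = -1):
  height(4) = 1 + max(-1, -1) = 0
  height(8) = 1 + max(-1, -1) = 0
  height(17) = 1 + max(-1, -1) = 0
  height(21) = 1 + max(0, -1) = 1
  height(14) = 1 + max(0, 1) = 2
  height(25) = 1 + max(2, -1) = 3
  height(43) = 1 + max(-1, -1) = 0
  height(29) = 1 + max(-1, 0) = 1
  height(28) = 1 + max(-1, 1) = 2
  height(26) = 1 + max(3, 2) = 4
  height(7) = 1 + max(0, 4) = 5
Height = 5


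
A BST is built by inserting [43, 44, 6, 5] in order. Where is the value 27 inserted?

Starting tree (level order): [43, 6, 44, 5]
Insertion path: 43 -> 6
Result: insert 27 as right child of 6
Final tree (level order): [43, 6, 44, 5, 27]


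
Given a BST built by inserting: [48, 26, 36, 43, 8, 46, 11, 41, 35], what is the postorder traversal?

Tree insertion order: [48, 26, 36, 43, 8, 46, 11, 41, 35]
Tree (level-order array): [48, 26, None, 8, 36, None, 11, 35, 43, None, None, None, None, 41, 46]
Postorder traversal: [11, 8, 35, 41, 46, 43, 36, 26, 48]


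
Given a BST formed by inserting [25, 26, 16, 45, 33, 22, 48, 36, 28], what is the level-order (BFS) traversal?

Tree insertion order: [25, 26, 16, 45, 33, 22, 48, 36, 28]
Tree (level-order array): [25, 16, 26, None, 22, None, 45, None, None, 33, 48, 28, 36]
BFS from the root, enqueuing left then right child of each popped node:
  queue [25] -> pop 25, enqueue [16, 26], visited so far: [25]
  queue [16, 26] -> pop 16, enqueue [22], visited so far: [25, 16]
  queue [26, 22] -> pop 26, enqueue [45], visited so far: [25, 16, 26]
  queue [22, 45] -> pop 22, enqueue [none], visited so far: [25, 16, 26, 22]
  queue [45] -> pop 45, enqueue [33, 48], visited so far: [25, 16, 26, 22, 45]
  queue [33, 48] -> pop 33, enqueue [28, 36], visited so far: [25, 16, 26, 22, 45, 33]
  queue [48, 28, 36] -> pop 48, enqueue [none], visited so far: [25, 16, 26, 22, 45, 33, 48]
  queue [28, 36] -> pop 28, enqueue [none], visited so far: [25, 16, 26, 22, 45, 33, 48, 28]
  queue [36] -> pop 36, enqueue [none], visited so far: [25, 16, 26, 22, 45, 33, 48, 28, 36]
Result: [25, 16, 26, 22, 45, 33, 48, 28, 36]


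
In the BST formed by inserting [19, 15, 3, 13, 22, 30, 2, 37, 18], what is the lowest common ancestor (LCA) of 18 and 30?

Tree insertion order: [19, 15, 3, 13, 22, 30, 2, 37, 18]
Tree (level-order array): [19, 15, 22, 3, 18, None, 30, 2, 13, None, None, None, 37]
In a BST, the LCA of p=18, q=30 is the first node v on the
root-to-leaf path with p <= v <= q (go left if both < v, right if both > v).
Walk from root:
  at 19: 18 <= 19 <= 30, this is the LCA
LCA = 19


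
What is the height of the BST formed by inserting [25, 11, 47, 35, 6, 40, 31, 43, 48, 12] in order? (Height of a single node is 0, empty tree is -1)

Insertion order: [25, 11, 47, 35, 6, 40, 31, 43, 48, 12]
Tree (level-order array): [25, 11, 47, 6, 12, 35, 48, None, None, None, None, 31, 40, None, None, None, None, None, 43]
Compute height bottom-up (empty subtree = -1):
  height(6) = 1 + max(-1, -1) = 0
  height(12) = 1 + max(-1, -1) = 0
  height(11) = 1 + max(0, 0) = 1
  height(31) = 1 + max(-1, -1) = 0
  height(43) = 1 + max(-1, -1) = 0
  height(40) = 1 + max(-1, 0) = 1
  height(35) = 1 + max(0, 1) = 2
  height(48) = 1 + max(-1, -1) = 0
  height(47) = 1 + max(2, 0) = 3
  height(25) = 1 + max(1, 3) = 4
Height = 4


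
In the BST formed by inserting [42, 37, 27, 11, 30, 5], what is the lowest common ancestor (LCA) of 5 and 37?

Tree insertion order: [42, 37, 27, 11, 30, 5]
Tree (level-order array): [42, 37, None, 27, None, 11, 30, 5]
In a BST, the LCA of p=5, q=37 is the first node v on the
root-to-leaf path with p <= v <= q (go left if both < v, right if both > v).
Walk from root:
  at 42: both 5 and 37 < 42, go left
  at 37: 5 <= 37 <= 37, this is the LCA
LCA = 37


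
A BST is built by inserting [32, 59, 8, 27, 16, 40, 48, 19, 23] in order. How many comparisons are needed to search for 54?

Search path for 54: 32 -> 59 -> 40 -> 48
Found: False
Comparisons: 4


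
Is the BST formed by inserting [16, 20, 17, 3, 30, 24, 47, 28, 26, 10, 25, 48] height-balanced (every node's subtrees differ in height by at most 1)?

Tree (level-order array): [16, 3, 20, None, 10, 17, 30, None, None, None, None, 24, 47, None, 28, None, 48, 26, None, None, None, 25]
Definition: a tree is height-balanced if, at every node, |h(left) - h(right)| <= 1 (empty subtree has height -1).
Bottom-up per-node check:
  node 10: h_left=-1, h_right=-1, diff=0 [OK], height=0
  node 3: h_left=-1, h_right=0, diff=1 [OK], height=1
  node 17: h_left=-1, h_right=-1, diff=0 [OK], height=0
  node 25: h_left=-1, h_right=-1, diff=0 [OK], height=0
  node 26: h_left=0, h_right=-1, diff=1 [OK], height=1
  node 28: h_left=1, h_right=-1, diff=2 [FAIL (|1--1|=2 > 1)], height=2
  node 24: h_left=-1, h_right=2, diff=3 [FAIL (|-1-2|=3 > 1)], height=3
  node 48: h_left=-1, h_right=-1, diff=0 [OK], height=0
  node 47: h_left=-1, h_right=0, diff=1 [OK], height=1
  node 30: h_left=3, h_right=1, diff=2 [FAIL (|3-1|=2 > 1)], height=4
  node 20: h_left=0, h_right=4, diff=4 [FAIL (|0-4|=4 > 1)], height=5
  node 16: h_left=1, h_right=5, diff=4 [FAIL (|1-5|=4 > 1)], height=6
Node 28 violates the condition: |1 - -1| = 2 > 1.
Result: Not balanced


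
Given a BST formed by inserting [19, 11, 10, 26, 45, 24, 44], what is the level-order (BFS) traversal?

Tree insertion order: [19, 11, 10, 26, 45, 24, 44]
Tree (level-order array): [19, 11, 26, 10, None, 24, 45, None, None, None, None, 44]
BFS from the root, enqueuing left then right child of each popped node:
  queue [19] -> pop 19, enqueue [11, 26], visited so far: [19]
  queue [11, 26] -> pop 11, enqueue [10], visited so far: [19, 11]
  queue [26, 10] -> pop 26, enqueue [24, 45], visited so far: [19, 11, 26]
  queue [10, 24, 45] -> pop 10, enqueue [none], visited so far: [19, 11, 26, 10]
  queue [24, 45] -> pop 24, enqueue [none], visited so far: [19, 11, 26, 10, 24]
  queue [45] -> pop 45, enqueue [44], visited so far: [19, 11, 26, 10, 24, 45]
  queue [44] -> pop 44, enqueue [none], visited so far: [19, 11, 26, 10, 24, 45, 44]
Result: [19, 11, 26, 10, 24, 45, 44]


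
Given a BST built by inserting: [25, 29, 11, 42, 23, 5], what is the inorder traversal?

Tree insertion order: [25, 29, 11, 42, 23, 5]
Tree (level-order array): [25, 11, 29, 5, 23, None, 42]
Inorder traversal: [5, 11, 23, 25, 29, 42]


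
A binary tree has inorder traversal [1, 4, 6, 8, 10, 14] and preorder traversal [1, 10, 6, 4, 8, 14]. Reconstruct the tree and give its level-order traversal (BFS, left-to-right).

Inorder:  [1, 4, 6, 8, 10, 14]
Preorder: [1, 10, 6, 4, 8, 14]
Algorithm: preorder visits root first, so consume preorder in order;
for each root, split the current inorder slice at that value into
left-subtree inorder and right-subtree inorder, then recurse.
Recursive splits:
  root=1; inorder splits into left=[], right=[4, 6, 8, 10, 14]
  root=10; inorder splits into left=[4, 6, 8], right=[14]
  root=6; inorder splits into left=[4], right=[8]
  root=4; inorder splits into left=[], right=[]
  root=8; inorder splits into left=[], right=[]
  root=14; inorder splits into left=[], right=[]
Reconstructed level-order: [1, 10, 6, 14, 4, 8]


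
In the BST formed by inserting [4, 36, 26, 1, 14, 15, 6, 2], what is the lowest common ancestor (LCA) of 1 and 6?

Tree insertion order: [4, 36, 26, 1, 14, 15, 6, 2]
Tree (level-order array): [4, 1, 36, None, 2, 26, None, None, None, 14, None, 6, 15]
In a BST, the LCA of p=1, q=6 is the first node v on the
root-to-leaf path with p <= v <= q (go left if both < v, right if both > v).
Walk from root:
  at 4: 1 <= 4 <= 6, this is the LCA
LCA = 4


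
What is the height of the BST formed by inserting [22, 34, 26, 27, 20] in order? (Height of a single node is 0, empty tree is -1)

Insertion order: [22, 34, 26, 27, 20]
Tree (level-order array): [22, 20, 34, None, None, 26, None, None, 27]
Compute height bottom-up (empty subtree = -1):
  height(20) = 1 + max(-1, -1) = 0
  height(27) = 1 + max(-1, -1) = 0
  height(26) = 1 + max(-1, 0) = 1
  height(34) = 1 + max(1, -1) = 2
  height(22) = 1 + max(0, 2) = 3
Height = 3


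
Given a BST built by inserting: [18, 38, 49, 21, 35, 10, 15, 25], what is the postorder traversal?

Tree insertion order: [18, 38, 49, 21, 35, 10, 15, 25]
Tree (level-order array): [18, 10, 38, None, 15, 21, 49, None, None, None, 35, None, None, 25]
Postorder traversal: [15, 10, 25, 35, 21, 49, 38, 18]


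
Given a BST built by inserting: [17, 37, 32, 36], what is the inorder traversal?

Tree insertion order: [17, 37, 32, 36]
Tree (level-order array): [17, None, 37, 32, None, None, 36]
Inorder traversal: [17, 32, 36, 37]


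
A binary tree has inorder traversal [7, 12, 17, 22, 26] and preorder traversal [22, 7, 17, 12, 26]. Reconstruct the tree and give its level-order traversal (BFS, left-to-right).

Inorder:  [7, 12, 17, 22, 26]
Preorder: [22, 7, 17, 12, 26]
Algorithm: preorder visits root first, so consume preorder in order;
for each root, split the current inorder slice at that value into
left-subtree inorder and right-subtree inorder, then recurse.
Recursive splits:
  root=22; inorder splits into left=[7, 12, 17], right=[26]
  root=7; inorder splits into left=[], right=[12, 17]
  root=17; inorder splits into left=[12], right=[]
  root=12; inorder splits into left=[], right=[]
  root=26; inorder splits into left=[], right=[]
Reconstructed level-order: [22, 7, 26, 17, 12]


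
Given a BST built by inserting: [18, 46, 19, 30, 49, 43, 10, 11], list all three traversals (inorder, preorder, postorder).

Tree insertion order: [18, 46, 19, 30, 49, 43, 10, 11]
Tree (level-order array): [18, 10, 46, None, 11, 19, 49, None, None, None, 30, None, None, None, 43]
Inorder (L, root, R): [10, 11, 18, 19, 30, 43, 46, 49]
Preorder (root, L, R): [18, 10, 11, 46, 19, 30, 43, 49]
Postorder (L, R, root): [11, 10, 43, 30, 19, 49, 46, 18]


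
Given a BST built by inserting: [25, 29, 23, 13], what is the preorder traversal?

Tree insertion order: [25, 29, 23, 13]
Tree (level-order array): [25, 23, 29, 13]
Preorder traversal: [25, 23, 13, 29]


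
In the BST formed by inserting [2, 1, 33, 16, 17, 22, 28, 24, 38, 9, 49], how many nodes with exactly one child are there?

Tree built from: [2, 1, 33, 16, 17, 22, 28, 24, 38, 9, 49]
Tree (level-order array): [2, 1, 33, None, None, 16, 38, 9, 17, None, 49, None, None, None, 22, None, None, None, 28, 24]
Rule: These are nodes with exactly 1 non-null child.
Per-node child counts:
  node 2: 2 child(ren)
  node 1: 0 child(ren)
  node 33: 2 child(ren)
  node 16: 2 child(ren)
  node 9: 0 child(ren)
  node 17: 1 child(ren)
  node 22: 1 child(ren)
  node 28: 1 child(ren)
  node 24: 0 child(ren)
  node 38: 1 child(ren)
  node 49: 0 child(ren)
Matching nodes: [17, 22, 28, 38]
Count of nodes with exactly one child: 4


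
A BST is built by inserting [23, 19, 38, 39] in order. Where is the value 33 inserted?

Starting tree (level order): [23, 19, 38, None, None, None, 39]
Insertion path: 23 -> 38
Result: insert 33 as left child of 38
Final tree (level order): [23, 19, 38, None, None, 33, 39]


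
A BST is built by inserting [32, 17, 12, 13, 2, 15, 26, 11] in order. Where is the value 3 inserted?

Starting tree (level order): [32, 17, None, 12, 26, 2, 13, None, None, None, 11, None, 15]
Insertion path: 32 -> 17 -> 12 -> 2 -> 11
Result: insert 3 as left child of 11
Final tree (level order): [32, 17, None, 12, 26, 2, 13, None, None, None, 11, None, 15, 3]


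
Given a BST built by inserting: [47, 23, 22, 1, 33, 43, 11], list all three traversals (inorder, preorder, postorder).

Tree insertion order: [47, 23, 22, 1, 33, 43, 11]
Tree (level-order array): [47, 23, None, 22, 33, 1, None, None, 43, None, 11]
Inorder (L, root, R): [1, 11, 22, 23, 33, 43, 47]
Preorder (root, L, R): [47, 23, 22, 1, 11, 33, 43]
Postorder (L, R, root): [11, 1, 22, 43, 33, 23, 47]


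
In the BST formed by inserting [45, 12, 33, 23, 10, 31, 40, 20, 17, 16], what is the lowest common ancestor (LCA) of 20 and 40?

Tree insertion order: [45, 12, 33, 23, 10, 31, 40, 20, 17, 16]
Tree (level-order array): [45, 12, None, 10, 33, None, None, 23, 40, 20, 31, None, None, 17, None, None, None, 16]
In a BST, the LCA of p=20, q=40 is the first node v on the
root-to-leaf path with p <= v <= q (go left if both < v, right if both > v).
Walk from root:
  at 45: both 20 and 40 < 45, go left
  at 12: both 20 and 40 > 12, go right
  at 33: 20 <= 33 <= 40, this is the LCA
LCA = 33


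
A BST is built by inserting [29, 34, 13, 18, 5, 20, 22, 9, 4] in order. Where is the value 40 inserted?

Starting tree (level order): [29, 13, 34, 5, 18, None, None, 4, 9, None, 20, None, None, None, None, None, 22]
Insertion path: 29 -> 34
Result: insert 40 as right child of 34
Final tree (level order): [29, 13, 34, 5, 18, None, 40, 4, 9, None, 20, None, None, None, None, None, None, None, 22]


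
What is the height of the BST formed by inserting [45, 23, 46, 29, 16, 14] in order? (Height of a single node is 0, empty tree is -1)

Insertion order: [45, 23, 46, 29, 16, 14]
Tree (level-order array): [45, 23, 46, 16, 29, None, None, 14]
Compute height bottom-up (empty subtree = -1):
  height(14) = 1 + max(-1, -1) = 0
  height(16) = 1 + max(0, -1) = 1
  height(29) = 1 + max(-1, -1) = 0
  height(23) = 1 + max(1, 0) = 2
  height(46) = 1 + max(-1, -1) = 0
  height(45) = 1 + max(2, 0) = 3
Height = 3


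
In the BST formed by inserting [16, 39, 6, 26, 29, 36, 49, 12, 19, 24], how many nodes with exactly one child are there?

Tree built from: [16, 39, 6, 26, 29, 36, 49, 12, 19, 24]
Tree (level-order array): [16, 6, 39, None, 12, 26, 49, None, None, 19, 29, None, None, None, 24, None, 36]
Rule: These are nodes with exactly 1 non-null child.
Per-node child counts:
  node 16: 2 child(ren)
  node 6: 1 child(ren)
  node 12: 0 child(ren)
  node 39: 2 child(ren)
  node 26: 2 child(ren)
  node 19: 1 child(ren)
  node 24: 0 child(ren)
  node 29: 1 child(ren)
  node 36: 0 child(ren)
  node 49: 0 child(ren)
Matching nodes: [6, 19, 29]
Count of nodes with exactly one child: 3


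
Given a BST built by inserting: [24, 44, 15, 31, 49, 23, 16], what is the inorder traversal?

Tree insertion order: [24, 44, 15, 31, 49, 23, 16]
Tree (level-order array): [24, 15, 44, None, 23, 31, 49, 16]
Inorder traversal: [15, 16, 23, 24, 31, 44, 49]


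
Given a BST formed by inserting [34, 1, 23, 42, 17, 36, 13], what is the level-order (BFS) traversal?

Tree insertion order: [34, 1, 23, 42, 17, 36, 13]
Tree (level-order array): [34, 1, 42, None, 23, 36, None, 17, None, None, None, 13]
BFS from the root, enqueuing left then right child of each popped node:
  queue [34] -> pop 34, enqueue [1, 42], visited so far: [34]
  queue [1, 42] -> pop 1, enqueue [23], visited so far: [34, 1]
  queue [42, 23] -> pop 42, enqueue [36], visited so far: [34, 1, 42]
  queue [23, 36] -> pop 23, enqueue [17], visited so far: [34, 1, 42, 23]
  queue [36, 17] -> pop 36, enqueue [none], visited so far: [34, 1, 42, 23, 36]
  queue [17] -> pop 17, enqueue [13], visited so far: [34, 1, 42, 23, 36, 17]
  queue [13] -> pop 13, enqueue [none], visited so far: [34, 1, 42, 23, 36, 17, 13]
Result: [34, 1, 42, 23, 36, 17, 13]


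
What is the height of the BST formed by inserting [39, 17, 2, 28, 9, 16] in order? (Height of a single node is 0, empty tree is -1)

Insertion order: [39, 17, 2, 28, 9, 16]
Tree (level-order array): [39, 17, None, 2, 28, None, 9, None, None, None, 16]
Compute height bottom-up (empty subtree = -1):
  height(16) = 1 + max(-1, -1) = 0
  height(9) = 1 + max(-1, 0) = 1
  height(2) = 1 + max(-1, 1) = 2
  height(28) = 1 + max(-1, -1) = 0
  height(17) = 1 + max(2, 0) = 3
  height(39) = 1 + max(3, -1) = 4
Height = 4


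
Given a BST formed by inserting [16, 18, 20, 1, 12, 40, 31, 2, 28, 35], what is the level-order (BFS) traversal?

Tree insertion order: [16, 18, 20, 1, 12, 40, 31, 2, 28, 35]
Tree (level-order array): [16, 1, 18, None, 12, None, 20, 2, None, None, 40, None, None, 31, None, 28, 35]
BFS from the root, enqueuing left then right child of each popped node:
  queue [16] -> pop 16, enqueue [1, 18], visited so far: [16]
  queue [1, 18] -> pop 1, enqueue [12], visited so far: [16, 1]
  queue [18, 12] -> pop 18, enqueue [20], visited so far: [16, 1, 18]
  queue [12, 20] -> pop 12, enqueue [2], visited so far: [16, 1, 18, 12]
  queue [20, 2] -> pop 20, enqueue [40], visited so far: [16, 1, 18, 12, 20]
  queue [2, 40] -> pop 2, enqueue [none], visited so far: [16, 1, 18, 12, 20, 2]
  queue [40] -> pop 40, enqueue [31], visited so far: [16, 1, 18, 12, 20, 2, 40]
  queue [31] -> pop 31, enqueue [28, 35], visited so far: [16, 1, 18, 12, 20, 2, 40, 31]
  queue [28, 35] -> pop 28, enqueue [none], visited so far: [16, 1, 18, 12, 20, 2, 40, 31, 28]
  queue [35] -> pop 35, enqueue [none], visited so far: [16, 1, 18, 12, 20, 2, 40, 31, 28, 35]
Result: [16, 1, 18, 12, 20, 2, 40, 31, 28, 35]


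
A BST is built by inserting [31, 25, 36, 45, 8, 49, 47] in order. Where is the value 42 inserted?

Starting tree (level order): [31, 25, 36, 8, None, None, 45, None, None, None, 49, 47]
Insertion path: 31 -> 36 -> 45
Result: insert 42 as left child of 45
Final tree (level order): [31, 25, 36, 8, None, None, 45, None, None, 42, 49, None, None, 47]


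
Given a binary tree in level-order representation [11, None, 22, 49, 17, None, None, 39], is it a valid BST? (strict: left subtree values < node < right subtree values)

Level-order array: [11, None, 22, 49, 17, None, None, 39]
Validate using subtree bounds (lo, hi): at each node, require lo < value < hi,
then recurse left with hi=value and right with lo=value.
Preorder trace (stopping at first violation):
  at node 11 with bounds (-inf, +inf): OK
  at node 22 with bounds (11, +inf): OK
  at node 49 with bounds (11, 22): VIOLATION
Node 49 violates its bound: not (11 < 49 < 22).
Result: Not a valid BST


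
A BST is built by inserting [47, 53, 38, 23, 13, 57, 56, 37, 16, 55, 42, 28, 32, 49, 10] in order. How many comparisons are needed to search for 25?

Search path for 25: 47 -> 38 -> 23 -> 37 -> 28
Found: False
Comparisons: 5


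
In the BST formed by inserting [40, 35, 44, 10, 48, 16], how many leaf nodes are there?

Tree built from: [40, 35, 44, 10, 48, 16]
Tree (level-order array): [40, 35, 44, 10, None, None, 48, None, 16]
Rule: A leaf has 0 children.
Per-node child counts:
  node 40: 2 child(ren)
  node 35: 1 child(ren)
  node 10: 1 child(ren)
  node 16: 0 child(ren)
  node 44: 1 child(ren)
  node 48: 0 child(ren)
Matching nodes: [16, 48]
Count of leaf nodes: 2


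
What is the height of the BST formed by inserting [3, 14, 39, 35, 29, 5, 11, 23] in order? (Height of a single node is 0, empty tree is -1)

Insertion order: [3, 14, 39, 35, 29, 5, 11, 23]
Tree (level-order array): [3, None, 14, 5, 39, None, 11, 35, None, None, None, 29, None, 23]
Compute height bottom-up (empty subtree = -1):
  height(11) = 1 + max(-1, -1) = 0
  height(5) = 1 + max(-1, 0) = 1
  height(23) = 1 + max(-1, -1) = 0
  height(29) = 1 + max(0, -1) = 1
  height(35) = 1 + max(1, -1) = 2
  height(39) = 1 + max(2, -1) = 3
  height(14) = 1 + max(1, 3) = 4
  height(3) = 1 + max(-1, 4) = 5
Height = 5


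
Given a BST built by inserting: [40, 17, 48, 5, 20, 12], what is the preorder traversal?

Tree insertion order: [40, 17, 48, 5, 20, 12]
Tree (level-order array): [40, 17, 48, 5, 20, None, None, None, 12]
Preorder traversal: [40, 17, 5, 12, 20, 48]


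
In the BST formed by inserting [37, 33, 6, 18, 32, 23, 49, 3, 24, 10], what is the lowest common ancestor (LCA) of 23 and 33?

Tree insertion order: [37, 33, 6, 18, 32, 23, 49, 3, 24, 10]
Tree (level-order array): [37, 33, 49, 6, None, None, None, 3, 18, None, None, 10, 32, None, None, 23, None, None, 24]
In a BST, the LCA of p=23, q=33 is the first node v on the
root-to-leaf path with p <= v <= q (go left if both < v, right if both > v).
Walk from root:
  at 37: both 23 and 33 < 37, go left
  at 33: 23 <= 33 <= 33, this is the LCA
LCA = 33


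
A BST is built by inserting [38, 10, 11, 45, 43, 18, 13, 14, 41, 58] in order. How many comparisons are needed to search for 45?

Search path for 45: 38 -> 45
Found: True
Comparisons: 2


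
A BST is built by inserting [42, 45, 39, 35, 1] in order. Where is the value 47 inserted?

Starting tree (level order): [42, 39, 45, 35, None, None, None, 1]
Insertion path: 42 -> 45
Result: insert 47 as right child of 45
Final tree (level order): [42, 39, 45, 35, None, None, 47, 1]


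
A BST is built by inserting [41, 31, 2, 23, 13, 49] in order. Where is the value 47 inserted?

Starting tree (level order): [41, 31, 49, 2, None, None, None, None, 23, 13]
Insertion path: 41 -> 49
Result: insert 47 as left child of 49
Final tree (level order): [41, 31, 49, 2, None, 47, None, None, 23, None, None, 13]


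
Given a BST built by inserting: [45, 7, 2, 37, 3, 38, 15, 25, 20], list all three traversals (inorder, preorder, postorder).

Tree insertion order: [45, 7, 2, 37, 3, 38, 15, 25, 20]
Tree (level-order array): [45, 7, None, 2, 37, None, 3, 15, 38, None, None, None, 25, None, None, 20]
Inorder (L, root, R): [2, 3, 7, 15, 20, 25, 37, 38, 45]
Preorder (root, L, R): [45, 7, 2, 3, 37, 15, 25, 20, 38]
Postorder (L, R, root): [3, 2, 20, 25, 15, 38, 37, 7, 45]


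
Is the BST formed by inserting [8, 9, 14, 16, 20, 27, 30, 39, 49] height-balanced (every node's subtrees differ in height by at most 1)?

Tree (level-order array): [8, None, 9, None, 14, None, 16, None, 20, None, 27, None, 30, None, 39, None, 49]
Definition: a tree is height-balanced if, at every node, |h(left) - h(right)| <= 1 (empty subtree has height -1).
Bottom-up per-node check:
  node 49: h_left=-1, h_right=-1, diff=0 [OK], height=0
  node 39: h_left=-1, h_right=0, diff=1 [OK], height=1
  node 30: h_left=-1, h_right=1, diff=2 [FAIL (|-1-1|=2 > 1)], height=2
  node 27: h_left=-1, h_right=2, diff=3 [FAIL (|-1-2|=3 > 1)], height=3
  node 20: h_left=-1, h_right=3, diff=4 [FAIL (|-1-3|=4 > 1)], height=4
  node 16: h_left=-1, h_right=4, diff=5 [FAIL (|-1-4|=5 > 1)], height=5
  node 14: h_left=-1, h_right=5, diff=6 [FAIL (|-1-5|=6 > 1)], height=6
  node 9: h_left=-1, h_right=6, diff=7 [FAIL (|-1-6|=7 > 1)], height=7
  node 8: h_left=-1, h_right=7, diff=8 [FAIL (|-1-7|=8 > 1)], height=8
Node 30 violates the condition: |-1 - 1| = 2 > 1.
Result: Not balanced


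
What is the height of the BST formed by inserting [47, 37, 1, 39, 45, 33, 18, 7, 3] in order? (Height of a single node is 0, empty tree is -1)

Insertion order: [47, 37, 1, 39, 45, 33, 18, 7, 3]
Tree (level-order array): [47, 37, None, 1, 39, None, 33, None, 45, 18, None, None, None, 7, None, 3]
Compute height bottom-up (empty subtree = -1):
  height(3) = 1 + max(-1, -1) = 0
  height(7) = 1 + max(0, -1) = 1
  height(18) = 1 + max(1, -1) = 2
  height(33) = 1 + max(2, -1) = 3
  height(1) = 1 + max(-1, 3) = 4
  height(45) = 1 + max(-1, -1) = 0
  height(39) = 1 + max(-1, 0) = 1
  height(37) = 1 + max(4, 1) = 5
  height(47) = 1 + max(5, -1) = 6
Height = 6


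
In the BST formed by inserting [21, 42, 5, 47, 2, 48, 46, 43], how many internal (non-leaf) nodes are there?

Tree built from: [21, 42, 5, 47, 2, 48, 46, 43]
Tree (level-order array): [21, 5, 42, 2, None, None, 47, None, None, 46, 48, 43]
Rule: An internal node has at least one child.
Per-node child counts:
  node 21: 2 child(ren)
  node 5: 1 child(ren)
  node 2: 0 child(ren)
  node 42: 1 child(ren)
  node 47: 2 child(ren)
  node 46: 1 child(ren)
  node 43: 0 child(ren)
  node 48: 0 child(ren)
Matching nodes: [21, 5, 42, 47, 46]
Count of internal (non-leaf) nodes: 5


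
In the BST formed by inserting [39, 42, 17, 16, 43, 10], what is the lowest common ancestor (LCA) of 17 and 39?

Tree insertion order: [39, 42, 17, 16, 43, 10]
Tree (level-order array): [39, 17, 42, 16, None, None, 43, 10]
In a BST, the LCA of p=17, q=39 is the first node v on the
root-to-leaf path with p <= v <= q (go left if both < v, right if both > v).
Walk from root:
  at 39: 17 <= 39 <= 39, this is the LCA
LCA = 39


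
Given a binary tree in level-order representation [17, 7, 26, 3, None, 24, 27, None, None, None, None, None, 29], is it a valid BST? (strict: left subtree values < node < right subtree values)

Level-order array: [17, 7, 26, 3, None, 24, 27, None, None, None, None, None, 29]
Validate using subtree bounds (lo, hi): at each node, require lo < value < hi,
then recurse left with hi=value and right with lo=value.
Preorder trace (stopping at first violation):
  at node 17 with bounds (-inf, +inf): OK
  at node 7 with bounds (-inf, 17): OK
  at node 3 with bounds (-inf, 7): OK
  at node 26 with bounds (17, +inf): OK
  at node 24 with bounds (17, 26): OK
  at node 27 with bounds (26, +inf): OK
  at node 29 with bounds (27, +inf): OK
No violation found at any node.
Result: Valid BST


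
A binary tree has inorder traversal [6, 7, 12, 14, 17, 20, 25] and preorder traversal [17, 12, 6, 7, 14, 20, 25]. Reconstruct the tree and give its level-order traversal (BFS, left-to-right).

Inorder:  [6, 7, 12, 14, 17, 20, 25]
Preorder: [17, 12, 6, 7, 14, 20, 25]
Algorithm: preorder visits root first, so consume preorder in order;
for each root, split the current inorder slice at that value into
left-subtree inorder and right-subtree inorder, then recurse.
Recursive splits:
  root=17; inorder splits into left=[6, 7, 12, 14], right=[20, 25]
  root=12; inorder splits into left=[6, 7], right=[14]
  root=6; inorder splits into left=[], right=[7]
  root=7; inorder splits into left=[], right=[]
  root=14; inorder splits into left=[], right=[]
  root=20; inorder splits into left=[], right=[25]
  root=25; inorder splits into left=[], right=[]
Reconstructed level-order: [17, 12, 20, 6, 14, 25, 7]


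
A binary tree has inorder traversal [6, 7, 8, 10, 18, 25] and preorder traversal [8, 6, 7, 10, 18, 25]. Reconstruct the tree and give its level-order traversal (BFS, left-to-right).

Inorder:  [6, 7, 8, 10, 18, 25]
Preorder: [8, 6, 7, 10, 18, 25]
Algorithm: preorder visits root first, so consume preorder in order;
for each root, split the current inorder slice at that value into
left-subtree inorder and right-subtree inorder, then recurse.
Recursive splits:
  root=8; inorder splits into left=[6, 7], right=[10, 18, 25]
  root=6; inorder splits into left=[], right=[7]
  root=7; inorder splits into left=[], right=[]
  root=10; inorder splits into left=[], right=[18, 25]
  root=18; inorder splits into left=[], right=[25]
  root=25; inorder splits into left=[], right=[]
Reconstructed level-order: [8, 6, 10, 7, 18, 25]


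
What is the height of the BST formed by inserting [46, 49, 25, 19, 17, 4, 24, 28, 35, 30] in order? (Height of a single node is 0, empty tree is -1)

Insertion order: [46, 49, 25, 19, 17, 4, 24, 28, 35, 30]
Tree (level-order array): [46, 25, 49, 19, 28, None, None, 17, 24, None, 35, 4, None, None, None, 30]
Compute height bottom-up (empty subtree = -1):
  height(4) = 1 + max(-1, -1) = 0
  height(17) = 1 + max(0, -1) = 1
  height(24) = 1 + max(-1, -1) = 0
  height(19) = 1 + max(1, 0) = 2
  height(30) = 1 + max(-1, -1) = 0
  height(35) = 1 + max(0, -1) = 1
  height(28) = 1 + max(-1, 1) = 2
  height(25) = 1 + max(2, 2) = 3
  height(49) = 1 + max(-1, -1) = 0
  height(46) = 1 + max(3, 0) = 4
Height = 4


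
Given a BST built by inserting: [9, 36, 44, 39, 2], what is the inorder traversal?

Tree insertion order: [9, 36, 44, 39, 2]
Tree (level-order array): [9, 2, 36, None, None, None, 44, 39]
Inorder traversal: [2, 9, 36, 39, 44]


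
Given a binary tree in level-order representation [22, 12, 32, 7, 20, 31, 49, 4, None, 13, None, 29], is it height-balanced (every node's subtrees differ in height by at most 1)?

Tree (level-order array): [22, 12, 32, 7, 20, 31, 49, 4, None, 13, None, 29]
Definition: a tree is height-balanced if, at every node, |h(left) - h(right)| <= 1 (empty subtree has height -1).
Bottom-up per-node check:
  node 4: h_left=-1, h_right=-1, diff=0 [OK], height=0
  node 7: h_left=0, h_right=-1, diff=1 [OK], height=1
  node 13: h_left=-1, h_right=-1, diff=0 [OK], height=0
  node 20: h_left=0, h_right=-1, diff=1 [OK], height=1
  node 12: h_left=1, h_right=1, diff=0 [OK], height=2
  node 29: h_left=-1, h_right=-1, diff=0 [OK], height=0
  node 31: h_left=0, h_right=-1, diff=1 [OK], height=1
  node 49: h_left=-1, h_right=-1, diff=0 [OK], height=0
  node 32: h_left=1, h_right=0, diff=1 [OK], height=2
  node 22: h_left=2, h_right=2, diff=0 [OK], height=3
All nodes satisfy the balance condition.
Result: Balanced


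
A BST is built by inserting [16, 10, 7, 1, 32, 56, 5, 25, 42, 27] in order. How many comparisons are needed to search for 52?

Search path for 52: 16 -> 32 -> 56 -> 42
Found: False
Comparisons: 4


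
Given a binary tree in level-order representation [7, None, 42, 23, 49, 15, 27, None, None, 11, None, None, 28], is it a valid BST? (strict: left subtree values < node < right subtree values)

Level-order array: [7, None, 42, 23, 49, 15, 27, None, None, 11, None, None, 28]
Validate using subtree bounds (lo, hi): at each node, require lo < value < hi,
then recurse left with hi=value and right with lo=value.
Preorder trace (stopping at first violation):
  at node 7 with bounds (-inf, +inf): OK
  at node 42 with bounds (7, +inf): OK
  at node 23 with bounds (7, 42): OK
  at node 15 with bounds (7, 23): OK
  at node 11 with bounds (7, 15): OK
  at node 27 with bounds (23, 42): OK
  at node 28 with bounds (27, 42): OK
  at node 49 with bounds (42, +inf): OK
No violation found at any node.
Result: Valid BST


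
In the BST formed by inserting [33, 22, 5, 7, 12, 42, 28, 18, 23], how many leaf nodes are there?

Tree built from: [33, 22, 5, 7, 12, 42, 28, 18, 23]
Tree (level-order array): [33, 22, 42, 5, 28, None, None, None, 7, 23, None, None, 12, None, None, None, 18]
Rule: A leaf has 0 children.
Per-node child counts:
  node 33: 2 child(ren)
  node 22: 2 child(ren)
  node 5: 1 child(ren)
  node 7: 1 child(ren)
  node 12: 1 child(ren)
  node 18: 0 child(ren)
  node 28: 1 child(ren)
  node 23: 0 child(ren)
  node 42: 0 child(ren)
Matching nodes: [18, 23, 42]
Count of leaf nodes: 3


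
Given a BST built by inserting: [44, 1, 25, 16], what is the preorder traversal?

Tree insertion order: [44, 1, 25, 16]
Tree (level-order array): [44, 1, None, None, 25, 16]
Preorder traversal: [44, 1, 25, 16]


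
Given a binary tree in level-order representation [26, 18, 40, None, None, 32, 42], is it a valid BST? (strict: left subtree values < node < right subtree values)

Level-order array: [26, 18, 40, None, None, 32, 42]
Validate using subtree bounds (lo, hi): at each node, require lo < value < hi,
then recurse left with hi=value and right with lo=value.
Preorder trace (stopping at first violation):
  at node 26 with bounds (-inf, +inf): OK
  at node 18 with bounds (-inf, 26): OK
  at node 40 with bounds (26, +inf): OK
  at node 32 with bounds (26, 40): OK
  at node 42 with bounds (40, +inf): OK
No violation found at any node.
Result: Valid BST


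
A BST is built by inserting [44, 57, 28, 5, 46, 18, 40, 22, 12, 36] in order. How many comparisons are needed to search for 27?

Search path for 27: 44 -> 28 -> 5 -> 18 -> 22
Found: False
Comparisons: 5


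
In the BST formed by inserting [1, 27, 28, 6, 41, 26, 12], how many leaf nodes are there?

Tree built from: [1, 27, 28, 6, 41, 26, 12]
Tree (level-order array): [1, None, 27, 6, 28, None, 26, None, 41, 12]
Rule: A leaf has 0 children.
Per-node child counts:
  node 1: 1 child(ren)
  node 27: 2 child(ren)
  node 6: 1 child(ren)
  node 26: 1 child(ren)
  node 12: 0 child(ren)
  node 28: 1 child(ren)
  node 41: 0 child(ren)
Matching nodes: [12, 41]
Count of leaf nodes: 2


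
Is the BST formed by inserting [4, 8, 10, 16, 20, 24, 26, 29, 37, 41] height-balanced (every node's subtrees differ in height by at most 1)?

Tree (level-order array): [4, None, 8, None, 10, None, 16, None, 20, None, 24, None, 26, None, 29, None, 37, None, 41]
Definition: a tree is height-balanced if, at every node, |h(left) - h(right)| <= 1 (empty subtree has height -1).
Bottom-up per-node check:
  node 41: h_left=-1, h_right=-1, diff=0 [OK], height=0
  node 37: h_left=-1, h_right=0, diff=1 [OK], height=1
  node 29: h_left=-1, h_right=1, diff=2 [FAIL (|-1-1|=2 > 1)], height=2
  node 26: h_left=-1, h_right=2, diff=3 [FAIL (|-1-2|=3 > 1)], height=3
  node 24: h_left=-1, h_right=3, diff=4 [FAIL (|-1-3|=4 > 1)], height=4
  node 20: h_left=-1, h_right=4, diff=5 [FAIL (|-1-4|=5 > 1)], height=5
  node 16: h_left=-1, h_right=5, diff=6 [FAIL (|-1-5|=6 > 1)], height=6
  node 10: h_left=-1, h_right=6, diff=7 [FAIL (|-1-6|=7 > 1)], height=7
  node 8: h_left=-1, h_right=7, diff=8 [FAIL (|-1-7|=8 > 1)], height=8
  node 4: h_left=-1, h_right=8, diff=9 [FAIL (|-1-8|=9 > 1)], height=9
Node 29 violates the condition: |-1 - 1| = 2 > 1.
Result: Not balanced


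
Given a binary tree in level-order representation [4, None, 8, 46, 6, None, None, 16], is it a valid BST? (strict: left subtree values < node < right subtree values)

Level-order array: [4, None, 8, 46, 6, None, None, 16]
Validate using subtree bounds (lo, hi): at each node, require lo < value < hi,
then recurse left with hi=value and right with lo=value.
Preorder trace (stopping at first violation):
  at node 4 with bounds (-inf, +inf): OK
  at node 8 with bounds (4, +inf): OK
  at node 46 with bounds (4, 8): VIOLATION
Node 46 violates its bound: not (4 < 46 < 8).
Result: Not a valid BST


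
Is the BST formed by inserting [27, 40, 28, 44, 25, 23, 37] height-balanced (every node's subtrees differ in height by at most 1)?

Tree (level-order array): [27, 25, 40, 23, None, 28, 44, None, None, None, 37]
Definition: a tree is height-balanced if, at every node, |h(left) - h(right)| <= 1 (empty subtree has height -1).
Bottom-up per-node check:
  node 23: h_left=-1, h_right=-1, diff=0 [OK], height=0
  node 25: h_left=0, h_right=-1, diff=1 [OK], height=1
  node 37: h_left=-1, h_right=-1, diff=0 [OK], height=0
  node 28: h_left=-1, h_right=0, diff=1 [OK], height=1
  node 44: h_left=-1, h_right=-1, diff=0 [OK], height=0
  node 40: h_left=1, h_right=0, diff=1 [OK], height=2
  node 27: h_left=1, h_right=2, diff=1 [OK], height=3
All nodes satisfy the balance condition.
Result: Balanced


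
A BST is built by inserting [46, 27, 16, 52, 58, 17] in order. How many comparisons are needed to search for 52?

Search path for 52: 46 -> 52
Found: True
Comparisons: 2


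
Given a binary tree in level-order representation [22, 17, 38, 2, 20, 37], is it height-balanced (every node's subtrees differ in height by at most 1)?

Tree (level-order array): [22, 17, 38, 2, 20, 37]
Definition: a tree is height-balanced if, at every node, |h(left) - h(right)| <= 1 (empty subtree has height -1).
Bottom-up per-node check:
  node 2: h_left=-1, h_right=-1, diff=0 [OK], height=0
  node 20: h_left=-1, h_right=-1, diff=0 [OK], height=0
  node 17: h_left=0, h_right=0, diff=0 [OK], height=1
  node 37: h_left=-1, h_right=-1, diff=0 [OK], height=0
  node 38: h_left=0, h_right=-1, diff=1 [OK], height=1
  node 22: h_left=1, h_right=1, diff=0 [OK], height=2
All nodes satisfy the balance condition.
Result: Balanced
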